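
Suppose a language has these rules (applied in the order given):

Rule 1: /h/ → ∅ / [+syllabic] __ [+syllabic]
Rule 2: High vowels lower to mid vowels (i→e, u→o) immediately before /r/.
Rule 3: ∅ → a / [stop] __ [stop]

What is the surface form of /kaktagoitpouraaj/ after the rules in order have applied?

Rule 1 (intervocalic h-deletion): no segment meets the environment; /kaktagoitpouraaj/ is unchanged.
Rule 2 (pre-rhotic lowering): /u/ is a high vowel immediately before /r/, so it lowers to [o]. /kaktagoitpouraaj/ → kaktagoitpooraaj.
Rule 3 (stop-cluster a-epenthesis): /k/ and /t/ form a stop–stop cluster, so [a] is inserted between them. /t/ and /p/ form a stop–stop cluster, so [a] is inserted between them. /kaktagoitpooraaj/ → kakatagoitapooraaj.

kakatagoitapooraaj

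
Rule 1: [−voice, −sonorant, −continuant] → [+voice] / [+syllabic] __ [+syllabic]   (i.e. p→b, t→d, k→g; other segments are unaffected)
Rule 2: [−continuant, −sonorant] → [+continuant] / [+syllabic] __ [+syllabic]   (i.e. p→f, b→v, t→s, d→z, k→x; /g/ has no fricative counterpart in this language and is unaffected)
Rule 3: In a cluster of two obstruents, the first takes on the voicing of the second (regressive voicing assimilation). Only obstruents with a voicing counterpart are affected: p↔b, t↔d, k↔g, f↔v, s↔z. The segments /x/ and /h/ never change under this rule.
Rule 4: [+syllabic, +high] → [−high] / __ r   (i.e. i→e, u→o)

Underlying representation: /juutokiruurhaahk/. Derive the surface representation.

Rule 1 (intervocalic voicing): /t/ is a voiceless stop between vowels /u/ and /o/, so it voices to [d]. /k/ is a voiceless stop between vowels /o/ and /i/, so it voices to [g]. /juutokiruurhaahk/ → juudogiruurhaahk.
Rule 2 (intervocalic spirantization): /d/ is a stop between vowels /u/ and /o/, so it spirantizes to the fricative [z]. /juudogiruurhaahk/ → juuzogiruurhaahk.
Rule 3 (regressive voicing assimilation): no segment meets the environment; /juuzogiruurhaahk/ is unchanged.
Rule 4 (pre-rhotic lowering): /i/ is a high vowel immediately before /r/, so it lowers to [e]. /u/ is a high vowel immediately before /r/, so it lowers to [o]. /juuzogiruurhaahk/ → juuzogeruorhaahk.

juuzogeruorhaahk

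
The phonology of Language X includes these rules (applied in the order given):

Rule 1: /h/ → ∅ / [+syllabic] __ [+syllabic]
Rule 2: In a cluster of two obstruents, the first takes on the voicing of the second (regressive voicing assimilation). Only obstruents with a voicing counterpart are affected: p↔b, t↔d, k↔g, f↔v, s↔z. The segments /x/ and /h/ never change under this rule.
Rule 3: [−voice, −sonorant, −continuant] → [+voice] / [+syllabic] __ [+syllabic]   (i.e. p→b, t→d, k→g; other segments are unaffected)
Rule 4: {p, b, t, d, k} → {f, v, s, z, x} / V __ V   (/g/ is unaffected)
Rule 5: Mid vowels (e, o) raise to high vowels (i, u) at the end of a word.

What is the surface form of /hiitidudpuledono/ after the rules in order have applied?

hiizizutpulezonu

Rule 1 (intervocalic h-deletion): no segment meets the environment; /hiitidudpuledono/ is unchanged.
Rule 2 (regressive voicing assimilation): /d/ precedes the voiceless obstruent /p/, so it devoices to [t] by assimilation. /hiitidudpuledono/ → hiitidutpuledono.
Rule 3 (intervocalic voicing): /t/ is a voiceless stop between vowels /i/ and /i/, so it voices to [d]. /hiitidutpuledono/ → hiididutpuledono.
Rule 4 (intervocalic spirantization): /d/ is a stop between vowels /i/ and /i/, so it spirantizes to the fricative [z]. /d/ is a stop between vowels /i/ and /u/, so it spirantizes to the fricative [z]. /d/ is a stop between vowels /e/ and /o/, so it spirantizes to the fricative [z]. /hiididutpuledono/ → hiizizutpulezono.
Rule 5 (final vowel raising): /o/ is a mid vowel in word-final position, so it raises to [u]. /hiizizutpulezono/ → hiizizutpulezonu.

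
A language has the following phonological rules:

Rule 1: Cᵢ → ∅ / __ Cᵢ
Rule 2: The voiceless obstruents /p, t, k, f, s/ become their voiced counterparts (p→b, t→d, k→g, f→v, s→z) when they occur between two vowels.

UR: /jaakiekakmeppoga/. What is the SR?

jaagiegakmeboga

Rule 1 (degemination): /pp/ is a geminate; the first /p/ deletes. /jaakiekakmeppoga/ → jaakiekakmepoga.
Rule 2 (intervocalic voicing): /k/ is a voiceless obstruent between vowels /a/ and /i/, so it voices to [g]. /k/ is a voiceless obstruent between vowels /e/ and /a/, so it voices to [g]. /p/ is a voiceless obstruent between vowels /e/ and /o/, so it voices to [b]. /jaakiekakmepoga/ → jaagiegakmeboga.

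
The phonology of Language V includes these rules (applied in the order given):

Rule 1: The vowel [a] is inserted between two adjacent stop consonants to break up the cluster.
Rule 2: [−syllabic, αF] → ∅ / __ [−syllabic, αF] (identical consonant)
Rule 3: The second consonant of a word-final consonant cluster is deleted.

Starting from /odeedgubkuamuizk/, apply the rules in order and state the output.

odeedagubakuamuiz

Rule 1 (stop-cluster a-epenthesis): /d/ and /g/ form a stop–stop cluster, so [a] is inserted between them. /b/ and /k/ form a stop–stop cluster, so [a] is inserted between them. /odeedgubkuamuizk/ → odeedagubakuamuizk.
Rule 2 (degemination): no segment meets the environment; /odeedagubakuamuizk/ is unchanged.
Rule 3 (final cluster simplification): /k/ is the second consonant of a word-final cluster /zk/, so it deletes. /odeedagubakuamuizk/ → odeedagubakuamuiz.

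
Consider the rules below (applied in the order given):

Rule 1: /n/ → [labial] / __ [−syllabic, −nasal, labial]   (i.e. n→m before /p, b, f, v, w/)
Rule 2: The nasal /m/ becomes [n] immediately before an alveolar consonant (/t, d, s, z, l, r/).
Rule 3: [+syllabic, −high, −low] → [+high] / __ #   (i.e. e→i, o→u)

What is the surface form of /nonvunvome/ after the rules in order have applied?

nomvumvomi

Rule 1 (nasal place assimilation): /n/ precedes the labial consonant /v/, so it assimilates in place to [m]. /n/ precedes the labial consonant /v/, so it assimilates in place to [m]. /nonvunvome/ → nomvumvome.
Rule 2 (nasal place assimilation): no segment meets the environment; /nomvumvome/ is unchanged.
Rule 3 (final vowel raising): /e/ is a mid vowel in word-final position, so it raises to [i]. /nomvumvome/ → nomvumvomi.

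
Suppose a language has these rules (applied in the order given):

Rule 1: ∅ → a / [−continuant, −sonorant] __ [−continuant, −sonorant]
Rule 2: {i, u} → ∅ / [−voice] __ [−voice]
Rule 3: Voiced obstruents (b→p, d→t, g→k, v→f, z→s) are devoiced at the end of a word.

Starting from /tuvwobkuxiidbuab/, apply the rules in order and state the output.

tuvwobakxiidabuap

Rule 1 (stop-cluster a-epenthesis): /b/ and /k/ form a stop–stop cluster, so [a] is inserted between them. /d/ and /b/ form a stop–stop cluster, so [a] is inserted between them. /tuvwobkuxiidbuab/ → tuvwobakuxiidabuab.
Rule 2 (high vowel syncope): /u/ is a high vowel flanked by voiceless consonants /k/ and /x/, so it deletes. /tuvwobakuxiidabuab/ → tuvwobakxiidabuab.
Rule 3 (final devoicing): /b/ is a voiced obstruent in word-final position, so it devoices to [p]. /tuvwobakxiidabuab/ → tuvwobakxiidabuap.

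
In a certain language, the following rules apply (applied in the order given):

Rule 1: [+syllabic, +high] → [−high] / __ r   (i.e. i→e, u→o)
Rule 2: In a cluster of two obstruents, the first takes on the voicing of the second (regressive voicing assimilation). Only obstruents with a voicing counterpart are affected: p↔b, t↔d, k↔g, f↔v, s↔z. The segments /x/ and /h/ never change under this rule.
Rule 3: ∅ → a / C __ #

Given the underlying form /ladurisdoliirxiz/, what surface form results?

ladorizdolierxiza

Rule 1 (pre-rhotic lowering): /u/ is a high vowel immediately before /r/, so it lowers to [o]. /i/ is a high vowel immediately before /r/, so it lowers to [e]. /ladurisdoliirxiz/ → ladorisdolierxiz.
Rule 2 (regressive voicing assimilation): /s/ precedes the voiced obstruent /d/, so it voices to [z] by assimilation. /ladorisdolierxiz/ → ladorizdolierxiz.
Rule 3 (final a-epenthesis): the form ends in the consonant /z/, so [a] is inserted word-finally. /ladorizdolierxiz/ → ladorizdolierxiza.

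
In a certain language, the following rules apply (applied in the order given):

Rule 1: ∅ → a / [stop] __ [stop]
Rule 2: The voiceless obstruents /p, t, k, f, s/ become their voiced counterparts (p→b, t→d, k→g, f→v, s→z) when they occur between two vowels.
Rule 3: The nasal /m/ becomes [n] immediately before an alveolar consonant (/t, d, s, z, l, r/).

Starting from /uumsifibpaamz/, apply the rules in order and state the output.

Rule 1 (stop-cluster a-epenthesis): /b/ and /p/ form a stop–stop cluster, so [a] is inserted between them. /uumsifibpaamz/ → uumsifibapaamz.
Rule 2 (intervocalic voicing): /f/ is a voiceless obstruent between vowels /i/ and /i/, so it voices to [v]. /p/ is a voiceless obstruent between vowels /a/ and /a/, so it voices to [b]. /uumsifibapaamz/ → uumsivibabaamz.
Rule 3 (nasal place assimilation): /m/ precedes the alveolar consonant /s/, so it assimilates in place to [n]. /m/ precedes the alveolar consonant /z/, so it assimilates in place to [n]. /uumsivibabaamz/ → uunsivibabaanz.

uunsivibabaanz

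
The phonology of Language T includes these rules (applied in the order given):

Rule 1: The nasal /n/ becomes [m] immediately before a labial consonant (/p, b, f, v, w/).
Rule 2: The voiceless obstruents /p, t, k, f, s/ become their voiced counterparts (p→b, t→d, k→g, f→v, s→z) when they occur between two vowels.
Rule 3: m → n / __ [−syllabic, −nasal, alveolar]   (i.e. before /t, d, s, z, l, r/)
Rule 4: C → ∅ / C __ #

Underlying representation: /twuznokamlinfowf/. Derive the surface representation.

twuznoganlimfow

Rule 1 (nasal place assimilation): /n/ precedes the labial consonant /f/, so it assimilates in place to [m]. /twuznokamlinfowf/ → twuznokamlimfowf.
Rule 2 (intervocalic voicing): /k/ is a voiceless obstruent between vowels /o/ and /a/, so it voices to [g]. /twuznokamlimfowf/ → twuznogamlimfowf.
Rule 3 (nasal place assimilation): /m/ precedes the alveolar consonant /l/, so it assimilates in place to [n]. /twuznogamlimfowf/ → twuznoganlimfowf.
Rule 4 (final cluster simplification): /f/ is the second consonant of a word-final cluster /wf/, so it deletes. /twuznoganlimfowf/ → twuznoganlimfow.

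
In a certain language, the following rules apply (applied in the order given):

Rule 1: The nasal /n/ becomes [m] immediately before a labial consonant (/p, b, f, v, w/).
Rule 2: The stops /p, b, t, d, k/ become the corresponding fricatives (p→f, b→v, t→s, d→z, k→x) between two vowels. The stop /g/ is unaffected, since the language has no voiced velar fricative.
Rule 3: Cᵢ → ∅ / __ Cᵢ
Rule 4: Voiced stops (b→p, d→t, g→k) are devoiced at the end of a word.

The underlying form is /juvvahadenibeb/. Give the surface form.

Rule 1 (nasal place assimilation): no segment meets the environment; /juvvahadenibeb/ is unchanged.
Rule 2 (intervocalic spirantization): /d/ is a stop between vowels /a/ and /e/, so it spirantizes to the fricative [z]. /b/ is a stop between vowels /i/ and /e/, so it spirantizes to the fricative [v]. /juvvahadenibeb/ → juvvahazeniveb.
Rule 3 (degemination): /vv/ is a geminate; the first /v/ deletes. /juvvahazeniveb/ → juvahazeniveb.
Rule 4 (final devoicing): /b/ is a voiced stop in word-final position, so it devoices to [p]. /juvahazeniveb/ → juvahazenivep.

juvahazenivep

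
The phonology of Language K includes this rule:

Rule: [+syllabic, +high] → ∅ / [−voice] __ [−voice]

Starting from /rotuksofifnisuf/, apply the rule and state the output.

/u/ is a high vowel flanked by voiceless consonants /t/ and /k/, so it deletes.
/i/ is a high vowel flanked by voiceless consonants /f/ and /f/, so it deletes.
/u/ is a high vowel flanked by voiceless consonants /s/ and /f/, so it deletes.
Surface form: [rotksoffnisf].

rotksoffnisf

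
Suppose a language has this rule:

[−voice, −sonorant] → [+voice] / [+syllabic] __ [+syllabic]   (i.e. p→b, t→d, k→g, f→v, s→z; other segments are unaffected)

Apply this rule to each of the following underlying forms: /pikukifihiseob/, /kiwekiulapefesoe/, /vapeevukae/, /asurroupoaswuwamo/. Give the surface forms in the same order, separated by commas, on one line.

/pikukifihiseob/: /k/ is a voiceless obstruent between vowels /i/ and /u/, so it voices to [g]. /k/ is a voiceless obstruent between vowels /u/ and /i/, so it voices to [g]. /f/ is a voiceless obstruent between vowels /i/ and /i/, so it voices to [v]. /s/ is a voiceless obstruent between vowels /i/ and /e/, so it voices to [z]. → [pigugivihizeob].
/kiwekiulapefesoe/: /k/ is a voiceless obstruent between vowels /e/ and /i/, so it voices to [g]. /p/ is a voiceless obstruent between vowels /a/ and /e/, so it voices to [b]. /f/ is a voiceless obstruent between vowels /e/ and /e/, so it voices to [v]. /s/ is a voiceless obstruent between vowels /e/ and /o/, so it voices to [z]. → [kiwegiulabevezoe].
/vapeevukae/: /p/ is a voiceless obstruent between vowels /a/ and /e/, so it voices to [b]. /k/ is a voiceless obstruent between vowels /u/ and /a/, so it voices to [g]. → [vabeevugae].
/asurroupoaswuwamo/: /s/ is a voiceless obstruent between vowels /a/ and /u/, so it voices to [z]. /p/ is a voiceless obstruent between vowels /u/ and /o/, so it voices to [b]. → [azurrouboaswuwamo].

pigugivihizeob, kiwegiulabevezoe, vabeevugae, azurrouboaswuwamo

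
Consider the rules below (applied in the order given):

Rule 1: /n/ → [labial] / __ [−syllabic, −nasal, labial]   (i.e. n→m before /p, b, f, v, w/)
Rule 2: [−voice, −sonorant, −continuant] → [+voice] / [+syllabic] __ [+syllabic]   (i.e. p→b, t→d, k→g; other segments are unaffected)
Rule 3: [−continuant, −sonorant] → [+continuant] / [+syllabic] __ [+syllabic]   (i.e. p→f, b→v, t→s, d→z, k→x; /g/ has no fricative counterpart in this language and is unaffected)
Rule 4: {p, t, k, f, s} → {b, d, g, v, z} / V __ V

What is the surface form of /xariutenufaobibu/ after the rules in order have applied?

xariuzenuvaovivu

Rule 1 (nasal place assimilation): no segment meets the environment; /xariutenufaobibu/ is unchanged.
Rule 2 (intervocalic voicing): /t/ is a voiceless stop between vowels /u/ and /e/, so it voices to [d]. /xariutenufaobibu/ → xariudenufaobibu.
Rule 3 (intervocalic spirantization): /d/ is a stop between vowels /u/ and /e/, so it spirantizes to the fricative [z]. /b/ is a stop between vowels /o/ and /i/, so it spirantizes to the fricative [v]. /b/ is a stop between vowels /i/ and /u/, so it spirantizes to the fricative [v]. /xariudenufaobibu/ → xariuzenufaovivu.
Rule 4 (intervocalic voicing): /f/ is a voiceless obstruent between vowels /u/ and /a/, so it voices to [v]. /xariuzenufaovivu/ → xariuzenuvaovivu.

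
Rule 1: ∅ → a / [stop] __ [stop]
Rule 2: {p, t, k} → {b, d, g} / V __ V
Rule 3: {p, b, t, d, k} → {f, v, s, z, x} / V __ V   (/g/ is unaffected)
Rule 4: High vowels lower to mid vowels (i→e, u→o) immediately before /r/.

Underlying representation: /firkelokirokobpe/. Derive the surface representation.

Rule 1 (stop-cluster a-epenthesis): /b/ and /p/ form a stop–stop cluster, so [a] is inserted between them. /firkelokirokobpe/ → firkelokirokobape.
Rule 2 (intervocalic voicing): /k/ is a voiceless stop between vowels /o/ and /i/, so it voices to [g]. /k/ is a voiceless stop between vowels /o/ and /o/, so it voices to [g]. /p/ is a voiceless stop between vowels /a/ and /e/, so it voices to [b]. /firkelokirokobape/ → firkelogirogobabe.
Rule 3 (intervocalic spirantization): /b/ is a stop between vowels /o/ and /a/, so it spirantizes to the fricative [v]. /b/ is a stop between vowels /a/ and /e/, so it spirantizes to the fricative [v]. /firkelogirogobabe/ → firkelogirogovave.
Rule 4 (pre-rhotic lowering): /i/ is a high vowel immediately before /r/, so it lowers to [e]. /i/ is a high vowel immediately before /r/, so it lowers to [e]. /firkelogirogovave/ → ferkelogerogovave.

ferkelogerogovave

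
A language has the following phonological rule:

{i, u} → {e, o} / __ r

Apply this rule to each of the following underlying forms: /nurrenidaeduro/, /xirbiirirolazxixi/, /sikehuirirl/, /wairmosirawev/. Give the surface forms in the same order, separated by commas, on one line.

/nurrenidaeduro/: /u/ is a high vowel immediately before /r/, so it lowers to [o]. /u/ is a high vowel immediately before /r/, so it lowers to [o]. → [norrenidaedoro].
/xirbiirirolazxixi/: /i/ is a high vowel immediately before /r/, so it lowers to [e]. /i/ is a high vowel immediately before /r/, so it lowers to [e]. /i/ is a high vowel immediately before /r/, so it lowers to [e]. → [xerbiererolazxixi].
/sikehuirirl/: /i/ is a high vowel immediately before /r/, so it lowers to [e]. /i/ is a high vowel immediately before /r/, so it lowers to [e]. → [sikehuererl].
/wairmosirawev/: /i/ is a high vowel immediately before /r/, so it lowers to [e]. /i/ is a high vowel immediately before /r/, so it lowers to [e]. → [waermoserawev].

norrenidaedoro, xerbiererolazxixi, sikehuererl, waermoserawev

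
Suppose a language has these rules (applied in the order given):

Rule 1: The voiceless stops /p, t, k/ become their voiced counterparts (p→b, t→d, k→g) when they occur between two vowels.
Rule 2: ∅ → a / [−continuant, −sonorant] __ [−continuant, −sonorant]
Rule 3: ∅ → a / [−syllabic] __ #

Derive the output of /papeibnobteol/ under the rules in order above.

Rule 1 (intervocalic voicing): /p/ is a voiceless stop between vowels /a/ and /e/, so it voices to [b]. /papeibnobteol/ → pabeibnobteol.
Rule 2 (stop-cluster a-epenthesis): /b/ and /t/ form a stop–stop cluster, so [a] is inserted between them. /pabeibnobteol/ → pabeibnobateol.
Rule 3 (final a-epenthesis): the form ends in the consonant /l/, so [a] is inserted word-finally. /pabeibnobateol/ → pabeibnobateola.

pabeibnobateola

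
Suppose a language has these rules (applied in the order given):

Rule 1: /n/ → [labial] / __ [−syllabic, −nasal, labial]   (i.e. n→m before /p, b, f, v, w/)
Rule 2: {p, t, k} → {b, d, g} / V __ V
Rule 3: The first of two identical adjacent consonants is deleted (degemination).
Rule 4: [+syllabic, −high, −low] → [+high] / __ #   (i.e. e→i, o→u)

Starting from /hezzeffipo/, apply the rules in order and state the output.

hezefibu

Rule 1 (nasal place assimilation): no segment meets the environment; /hezzeffipo/ is unchanged.
Rule 2 (intervocalic voicing): /p/ is a voiceless stop between vowels /i/ and /o/, so it voices to [b]. /hezzeffipo/ → hezzeffibo.
Rule 3 (degemination): /zz/ is a geminate; the first /z/ deletes. /ff/ is a geminate; the first /f/ deletes. /hezzeffibo/ → hezefibo.
Rule 4 (final vowel raising): /o/ is a mid vowel in word-final position, so it raises to [u]. /hezefibo/ → hezefibu.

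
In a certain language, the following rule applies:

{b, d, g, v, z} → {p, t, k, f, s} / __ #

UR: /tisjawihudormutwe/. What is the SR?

No segment of /tisjawihudormutwe/ meets the structural description of the rule, so the form surfaces unchanged.

tisjawihudormutwe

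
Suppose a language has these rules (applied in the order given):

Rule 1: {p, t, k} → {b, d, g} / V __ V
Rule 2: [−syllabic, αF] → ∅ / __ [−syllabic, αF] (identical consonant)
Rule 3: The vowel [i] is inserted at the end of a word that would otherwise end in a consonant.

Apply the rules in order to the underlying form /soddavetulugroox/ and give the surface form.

Rule 1 (intervocalic voicing): /t/ is a voiceless stop between vowels /e/ and /u/, so it voices to [d]. /soddavetulugroox/ → soddavedulugroox.
Rule 2 (degemination): /dd/ is a geminate; the first /d/ deletes. /soddavedulugroox/ → sodavedulugroox.
Rule 3 (final i-epenthesis): the form ends in the consonant /x/, so [i] is inserted word-finally. /sodavedulugroox/ → sodavedulugrooxi.

sodavedulugrooxi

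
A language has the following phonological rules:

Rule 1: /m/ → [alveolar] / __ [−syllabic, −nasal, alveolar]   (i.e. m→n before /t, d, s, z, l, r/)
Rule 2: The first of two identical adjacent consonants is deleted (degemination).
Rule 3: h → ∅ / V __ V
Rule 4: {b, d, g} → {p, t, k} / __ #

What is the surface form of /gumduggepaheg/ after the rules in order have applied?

gundugepaek

Rule 1 (nasal place assimilation): /m/ precedes the alveolar consonant /d/, so it assimilates in place to [n]. /gumduggepaheg/ → gunduggepaheg.
Rule 2 (degemination): /gg/ is a geminate; the first /g/ deletes. /gunduggepaheg/ → gundugepaheg.
Rule 3 (intervocalic h-deletion): /h/ occurs between vowels /a/ and /e/, so it deletes. /gundugepaheg/ → gundugepaeg.
Rule 4 (final devoicing): /g/ is a voiced stop in word-final position, so it devoices to [k]. /gundugepaeg/ → gundugepaek.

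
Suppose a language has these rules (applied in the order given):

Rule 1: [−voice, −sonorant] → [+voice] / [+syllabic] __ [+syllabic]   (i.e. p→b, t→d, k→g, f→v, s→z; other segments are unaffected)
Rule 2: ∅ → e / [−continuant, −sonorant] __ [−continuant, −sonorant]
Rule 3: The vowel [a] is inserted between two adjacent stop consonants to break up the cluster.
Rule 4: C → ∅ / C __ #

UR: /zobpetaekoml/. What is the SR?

Rule 1 (intervocalic voicing): /t/ is a voiceless obstruent between vowels /e/ and /a/, so it voices to [d]. /k/ is a voiceless obstruent between vowels /e/ and /o/, so it voices to [g]. /zobpetaekoml/ → zobpedaegoml.
Rule 2 (stop-cluster e-epenthesis): /b/ and /p/ form a stop–stop cluster, so [e] is inserted between them. /zobpedaegoml/ → zobepedaegoml.
Rule 3 (stop-cluster a-epenthesis): no segment meets the environment; /zobepedaegoml/ is unchanged.
Rule 4 (final cluster simplification): /l/ is the second consonant of a word-final cluster /ml/, so it deletes. /zobepedaegoml/ → zobepedaegom.

zobepedaegom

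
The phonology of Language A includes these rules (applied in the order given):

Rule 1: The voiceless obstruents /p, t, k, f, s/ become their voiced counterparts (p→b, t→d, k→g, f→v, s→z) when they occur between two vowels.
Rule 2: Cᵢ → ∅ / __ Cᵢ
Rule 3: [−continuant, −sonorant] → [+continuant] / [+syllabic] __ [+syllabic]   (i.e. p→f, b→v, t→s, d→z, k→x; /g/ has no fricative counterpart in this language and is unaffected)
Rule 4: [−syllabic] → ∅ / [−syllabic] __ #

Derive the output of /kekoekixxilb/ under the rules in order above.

Rule 1 (intervocalic voicing): /k/ is a voiceless obstruent between vowels /e/ and /o/, so it voices to [g]. /k/ is a voiceless obstruent between vowels /e/ and /i/, so it voices to [g]. /kekoekixxilb/ → kegoegixxilb.
Rule 2 (degemination): /xx/ is a geminate; the first /x/ deletes. /kegoegixxilb/ → kegoegixilb.
Rule 3 (intervocalic spirantization): no segment meets the environment; /kegoegixilb/ is unchanged.
Rule 4 (final cluster simplification): /b/ is the second consonant of a word-final cluster /lb/, so it deletes. /kegoegixilb/ → kegoegixil.

kegoegixil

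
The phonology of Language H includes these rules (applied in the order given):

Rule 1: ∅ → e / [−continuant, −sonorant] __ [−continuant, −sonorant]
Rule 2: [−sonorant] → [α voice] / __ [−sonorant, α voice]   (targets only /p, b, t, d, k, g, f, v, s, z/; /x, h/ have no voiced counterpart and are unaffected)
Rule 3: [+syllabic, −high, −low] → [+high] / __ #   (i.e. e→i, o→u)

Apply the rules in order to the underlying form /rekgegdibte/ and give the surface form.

rekegegedibeti

Rule 1 (stop-cluster e-epenthesis): /k/ and /g/ form a stop–stop cluster, so [e] is inserted between them. /g/ and /d/ form a stop–stop cluster, so [e] is inserted between them. /b/ and /t/ form a stop–stop cluster, so [e] is inserted between them. /rekgegdibte/ → rekegegedibete.
Rule 2 (regressive voicing assimilation): no segment meets the environment; /rekegegedibete/ is unchanged.
Rule 3 (final vowel raising): /e/ is a mid vowel in word-final position, so it raises to [i]. /rekegegedibete/ → rekegegedibeti.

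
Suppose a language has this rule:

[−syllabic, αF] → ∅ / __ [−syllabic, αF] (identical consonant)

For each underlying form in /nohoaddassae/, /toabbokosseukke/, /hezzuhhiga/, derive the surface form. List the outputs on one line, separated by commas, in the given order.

nohoadasae, toabokoseuke, hezuhiga

/nohoaddassae/: /dd/ is a geminate; the first /d/ deletes. /ss/ is a geminate; the first /s/ deletes. → [nohoadasae].
/toabbokosseukke/: /bb/ is a geminate; the first /b/ deletes. /ss/ is a geminate; the first /s/ deletes. /kk/ is a geminate; the first /k/ deletes. → [toabokoseuke].
/hezzuhhiga/: /zz/ is a geminate; the first /z/ deletes. /hh/ is a geminate; the first /h/ deletes. → [hezuhiga].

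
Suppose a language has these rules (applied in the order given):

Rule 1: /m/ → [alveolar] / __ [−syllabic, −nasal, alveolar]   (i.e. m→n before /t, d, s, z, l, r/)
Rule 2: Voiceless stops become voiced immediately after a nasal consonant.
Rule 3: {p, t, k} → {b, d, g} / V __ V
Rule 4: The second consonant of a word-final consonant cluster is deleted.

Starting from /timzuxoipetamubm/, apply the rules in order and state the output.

Rule 1 (nasal place assimilation): /m/ precedes the alveolar consonant /z/, so it assimilates in place to [n]. /timzuxoipetamubm/ → tinzuxoipetamubm.
Rule 2 (post-nasal voicing): no segment meets the environment; /tinzuxoipetamubm/ is unchanged.
Rule 3 (intervocalic voicing): /p/ is a voiceless stop between vowels /i/ and /e/, so it voices to [b]. /t/ is a voiceless stop between vowels /e/ and /a/, so it voices to [d]. /tinzuxoipetamubm/ → tinzuxoibedamubm.
Rule 4 (final cluster simplification): /m/ is the second consonant of a word-final cluster /bm/, so it deletes. /tinzuxoibedamubm/ → tinzuxoibedamub.

tinzuxoibedamub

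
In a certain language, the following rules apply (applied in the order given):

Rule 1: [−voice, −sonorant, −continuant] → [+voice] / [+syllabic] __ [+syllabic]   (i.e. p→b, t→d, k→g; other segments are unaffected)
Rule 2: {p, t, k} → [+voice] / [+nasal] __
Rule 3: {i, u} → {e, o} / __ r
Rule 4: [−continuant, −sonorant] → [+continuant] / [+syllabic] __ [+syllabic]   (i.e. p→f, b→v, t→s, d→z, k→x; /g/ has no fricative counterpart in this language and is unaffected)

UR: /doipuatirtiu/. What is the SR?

doivuazertiu

Rule 1 (intervocalic voicing): /p/ is a voiceless stop between vowels /i/ and /u/, so it voices to [b]. /t/ is a voiceless stop between vowels /a/ and /i/, so it voices to [d]. /doipuatirtiu/ → doibuadirtiu.
Rule 2 (post-nasal voicing): no segment meets the environment; /doibuadirtiu/ is unchanged.
Rule 3 (pre-rhotic lowering): /i/ is a high vowel immediately before /r/, so it lowers to [e]. /doibuadirtiu/ → doibuadertiu.
Rule 4 (intervocalic spirantization): /b/ is a stop between vowels /i/ and /u/, so it spirantizes to the fricative [v]. /d/ is a stop between vowels /a/ and /e/, so it spirantizes to the fricative [z]. /doibuadertiu/ → doivuazertiu.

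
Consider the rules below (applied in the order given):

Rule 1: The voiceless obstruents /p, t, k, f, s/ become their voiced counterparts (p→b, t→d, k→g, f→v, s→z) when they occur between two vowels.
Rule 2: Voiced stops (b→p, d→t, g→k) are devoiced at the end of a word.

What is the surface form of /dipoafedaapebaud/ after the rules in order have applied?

Rule 1 (intervocalic voicing): /p/ is a voiceless obstruent between vowels /i/ and /o/, so it voices to [b]. /f/ is a voiceless obstruent between vowels /a/ and /e/, so it voices to [v]. /p/ is a voiceless obstruent between vowels /a/ and /e/, so it voices to [b]. /dipoafedaapebaud/ → diboavedaabebaud.
Rule 2 (final devoicing): /d/ is a voiced stop in word-final position, so it devoices to [t]. /diboavedaabebaud/ → diboavedaabebaut.

diboavedaabebaut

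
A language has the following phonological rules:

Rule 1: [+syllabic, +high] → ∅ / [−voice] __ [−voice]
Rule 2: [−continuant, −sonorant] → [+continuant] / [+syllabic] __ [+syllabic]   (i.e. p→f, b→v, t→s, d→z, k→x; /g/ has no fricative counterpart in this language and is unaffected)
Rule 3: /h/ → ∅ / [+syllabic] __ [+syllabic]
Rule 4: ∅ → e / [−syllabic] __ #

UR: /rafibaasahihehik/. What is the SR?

rafivaasahhehke

Rule 1 (high vowel syncope): /i/ is a high vowel flanked by voiceless consonants /h/ and /h/, so it deletes. /i/ is a high vowel flanked by voiceless consonants /h/ and /k/, so it deletes. /rafibaasahihehik/ → rafibaasahhehk.
Rule 2 (intervocalic spirantization): /b/ is a stop between vowels /i/ and /a/, so it spirantizes to the fricative [v]. /rafibaasahhehk/ → rafivaasahhehk.
Rule 3 (intervocalic h-deletion): no segment meets the environment; /rafivaasahhehk/ is unchanged.
Rule 4 (final e-epenthesis): the form ends in the consonant /k/, so [e] is inserted word-finally. /rafivaasahhehk/ → rafivaasahhehke.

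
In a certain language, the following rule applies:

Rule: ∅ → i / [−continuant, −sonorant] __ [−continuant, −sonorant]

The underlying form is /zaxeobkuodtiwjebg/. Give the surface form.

/b/ and /k/ form a stop–stop cluster, so [i] is inserted between them.
/d/ and /t/ form a stop–stop cluster, so [i] is inserted between them.
/b/ and /g/ form a stop–stop cluster, so [i] is inserted between them.
Surface form: [zaxeobikuoditiwjebig].

zaxeobikuoditiwjebig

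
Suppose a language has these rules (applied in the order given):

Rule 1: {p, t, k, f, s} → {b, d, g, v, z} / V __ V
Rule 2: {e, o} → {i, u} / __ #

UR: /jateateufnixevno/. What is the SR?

Rule 1 (intervocalic voicing): /t/ is a voiceless obstruent between vowels /a/ and /e/, so it voices to [d]. /t/ is a voiceless obstruent between vowels /a/ and /e/, so it voices to [d]. /jateateufnixevno/ → jadeadeufnixevno.
Rule 2 (final vowel raising): /o/ is a mid vowel in word-final position, so it raises to [u]. /jadeadeufnixevno/ → jadeadeufnixevnu.

jadeadeufnixevnu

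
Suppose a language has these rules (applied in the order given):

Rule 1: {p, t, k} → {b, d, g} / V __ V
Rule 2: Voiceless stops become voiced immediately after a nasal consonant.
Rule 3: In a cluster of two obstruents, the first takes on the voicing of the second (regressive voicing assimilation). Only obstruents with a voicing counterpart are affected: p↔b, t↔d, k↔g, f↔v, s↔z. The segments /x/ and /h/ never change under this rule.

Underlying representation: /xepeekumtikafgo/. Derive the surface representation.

xebeegumdigavgo

Rule 1 (intervocalic voicing): /p/ is a voiceless stop between vowels /e/ and /e/, so it voices to [b]. /k/ is a voiceless stop between vowels /e/ and /u/, so it voices to [g]. /k/ is a voiceless stop between vowels /i/ and /a/, so it voices to [g]. /xepeekumtikafgo/ → xebeegumtigafgo.
Rule 2 (post-nasal voicing): /t/ is a voiceless stop immediately after the nasal /m/, so it voices to [d]. /xebeegumtigafgo/ → xebeegumdigafgo.
Rule 3 (regressive voicing assimilation): /f/ precedes the voiced obstruent /g/, so it voices to [v] by assimilation. /xebeegumdigafgo/ → xebeegumdigavgo.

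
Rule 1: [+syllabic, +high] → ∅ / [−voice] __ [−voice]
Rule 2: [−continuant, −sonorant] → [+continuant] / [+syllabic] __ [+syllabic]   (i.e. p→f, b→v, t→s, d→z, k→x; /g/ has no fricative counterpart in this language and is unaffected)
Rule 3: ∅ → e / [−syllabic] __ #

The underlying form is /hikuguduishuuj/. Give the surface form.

hkuguzuishuuje

Rule 1 (high vowel syncope): /i/ is a high vowel flanked by voiceless consonants /h/ and /k/, so it deletes. /hikuguduishuuj/ → hkuguduishuuj.
Rule 2 (intervocalic spirantization): /d/ is a stop between vowels /u/ and /u/, so it spirantizes to the fricative [z]. /hkuguduishuuj/ → hkuguzuishuuj.
Rule 3 (final e-epenthesis): the form ends in the consonant /j/, so [e] is inserted word-finally. /hkuguzuishuuj/ → hkuguzuishuuje.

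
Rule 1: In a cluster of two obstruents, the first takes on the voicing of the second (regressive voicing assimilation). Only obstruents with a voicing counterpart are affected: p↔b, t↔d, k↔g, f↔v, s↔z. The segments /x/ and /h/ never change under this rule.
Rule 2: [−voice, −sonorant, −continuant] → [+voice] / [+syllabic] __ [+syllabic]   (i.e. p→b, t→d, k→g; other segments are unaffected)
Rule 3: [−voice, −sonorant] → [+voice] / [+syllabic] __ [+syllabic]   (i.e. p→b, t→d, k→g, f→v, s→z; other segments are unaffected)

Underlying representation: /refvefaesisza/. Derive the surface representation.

Rule 1 (regressive voicing assimilation): /f/ precedes the voiced obstruent /v/, so it voices to [v] by assimilation. /s/ precedes the voiced obstruent /z/, so it voices to [z] by assimilation. /refvefaesisza/ → revvefaesizza.
Rule 2 (intervocalic voicing): no segment meets the environment; /revvefaesizza/ is unchanged.
Rule 3 (intervocalic voicing): /f/ is a voiceless obstruent between vowels /e/ and /a/, so it voices to [v]. /s/ is a voiceless obstruent between vowels /e/ and /i/, so it voices to [z]. /revvefaesizza/ → revvevaezizza.

revvevaezizza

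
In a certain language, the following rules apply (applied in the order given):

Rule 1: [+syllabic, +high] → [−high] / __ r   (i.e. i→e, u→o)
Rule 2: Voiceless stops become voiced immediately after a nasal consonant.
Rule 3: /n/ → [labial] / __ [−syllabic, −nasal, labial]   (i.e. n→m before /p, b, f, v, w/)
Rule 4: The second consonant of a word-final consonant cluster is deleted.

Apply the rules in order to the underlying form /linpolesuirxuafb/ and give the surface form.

Rule 1 (pre-rhotic lowering): /i/ is a high vowel immediately before /r/, so it lowers to [e]. /linpolesuirxuafb/ → linpolesuerxuafb.
Rule 2 (post-nasal voicing): /p/ is a voiceless stop immediately after the nasal /n/, so it voices to [b]. /linpolesuerxuafb/ → linbolesuerxuafb.
Rule 3 (nasal place assimilation): /n/ precedes the labial consonant /b/, so it assimilates in place to [m]. /linbolesuerxuafb/ → limbolesuerxuafb.
Rule 4 (final cluster simplification): /b/ is the second consonant of a word-final cluster /fb/, so it deletes. /limbolesuerxuafb/ → limbolesuerxuaf.

limbolesuerxuaf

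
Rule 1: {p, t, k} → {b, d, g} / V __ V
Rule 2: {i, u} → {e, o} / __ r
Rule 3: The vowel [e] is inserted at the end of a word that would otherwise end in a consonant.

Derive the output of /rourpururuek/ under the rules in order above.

roorpororueke

Rule 1 (intervocalic voicing): no segment meets the environment; /rourpururuek/ is unchanged.
Rule 2 (pre-rhotic lowering): /u/ is a high vowel immediately before /r/, so it lowers to [o]. /u/ is a high vowel immediately before /r/, so it lowers to [o]. /u/ is a high vowel immediately before /r/, so it lowers to [o]. /rourpururuek/ → roorpororuek.
Rule 3 (final e-epenthesis): the form ends in the consonant /k/, so [e] is inserted word-finally. /roorpororuek/ → roorpororueke.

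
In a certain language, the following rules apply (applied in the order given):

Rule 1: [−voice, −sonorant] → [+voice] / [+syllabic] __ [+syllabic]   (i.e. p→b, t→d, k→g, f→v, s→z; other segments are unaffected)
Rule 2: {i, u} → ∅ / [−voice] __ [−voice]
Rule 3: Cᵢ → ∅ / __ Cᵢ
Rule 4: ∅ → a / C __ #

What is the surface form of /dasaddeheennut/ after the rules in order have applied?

dazadeheenuta

Rule 1 (intervocalic voicing): /s/ is a voiceless obstruent between vowels /a/ and /a/, so it voices to [z]. /dasaddeheennut/ → dazaddeheennut.
Rule 2 (high vowel syncope): no segment meets the environment; /dazaddeheennut/ is unchanged.
Rule 3 (degemination): /dd/ is a geminate; the first /d/ deletes. /nn/ is a geminate; the first /n/ deletes. /dazaddeheennut/ → dazadeheenut.
Rule 4 (final a-epenthesis): the form ends in the consonant /t/, so [a] is inserted word-finally. /dazadeheenut/ → dazadeheenuta.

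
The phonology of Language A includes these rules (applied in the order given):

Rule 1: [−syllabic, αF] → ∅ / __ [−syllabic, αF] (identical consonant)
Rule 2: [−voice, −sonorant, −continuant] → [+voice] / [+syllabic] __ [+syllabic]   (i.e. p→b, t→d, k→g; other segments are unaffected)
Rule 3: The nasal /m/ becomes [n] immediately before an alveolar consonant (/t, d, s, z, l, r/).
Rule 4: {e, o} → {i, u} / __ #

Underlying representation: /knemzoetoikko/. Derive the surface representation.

Rule 1 (degemination): /kk/ is a geminate; the first /k/ deletes. /knemzoetoikko/ → knemzoetoiko.
Rule 2 (intervocalic voicing): /t/ is a voiceless stop between vowels /e/ and /o/, so it voices to [d]. /k/ is a voiceless stop between vowels /i/ and /o/, so it voices to [g]. /knemzoetoiko/ → knemzoedoigo.
Rule 3 (nasal place assimilation): /m/ precedes the alveolar consonant /z/, so it assimilates in place to [n]. /knemzoedoigo/ → knenzoedoigo.
Rule 4 (final vowel raising): /o/ is a mid vowel in word-final position, so it raises to [u]. /knenzoedoigo/ → knenzoedoigu.

knenzoedoigu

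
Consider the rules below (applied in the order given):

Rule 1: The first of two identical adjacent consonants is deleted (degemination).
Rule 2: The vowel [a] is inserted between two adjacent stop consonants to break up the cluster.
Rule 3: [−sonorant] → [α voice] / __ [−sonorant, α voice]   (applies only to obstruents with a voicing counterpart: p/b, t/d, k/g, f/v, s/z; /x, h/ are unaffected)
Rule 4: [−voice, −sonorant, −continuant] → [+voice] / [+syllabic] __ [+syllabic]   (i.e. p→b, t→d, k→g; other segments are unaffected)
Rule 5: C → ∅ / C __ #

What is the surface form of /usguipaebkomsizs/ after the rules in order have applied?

Rule 1 (degemination): no segment meets the environment; /usguipaebkomsizs/ is unchanged.
Rule 2 (stop-cluster a-epenthesis): /b/ and /k/ form a stop–stop cluster, so [a] is inserted between them. /usguipaebkomsizs/ → usguipaebakomsizs.
Rule 3 (regressive voicing assimilation): /s/ precedes the voiced obstruent /g/, so it voices to [z] by assimilation. /z/ precedes the voiceless obstruent /s/, so it devoices to [s] by assimilation. /usguipaebakomsizs/ → uzguipaebakomsiss.
Rule 4 (intervocalic voicing): /p/ is a voiceless stop between vowels /i/ and /a/, so it voices to [b]. /k/ is a voiceless stop between vowels /a/ and /o/, so it voices to [g]. /uzguipaebakomsiss/ → uzguibaebagomsiss.
Rule 5 (final cluster simplification): /s/ is the second consonant of a word-final cluster /ss/, so it deletes. /uzguibaebagomsiss/ → uzguibaebagomsis.

uzguibaebagomsis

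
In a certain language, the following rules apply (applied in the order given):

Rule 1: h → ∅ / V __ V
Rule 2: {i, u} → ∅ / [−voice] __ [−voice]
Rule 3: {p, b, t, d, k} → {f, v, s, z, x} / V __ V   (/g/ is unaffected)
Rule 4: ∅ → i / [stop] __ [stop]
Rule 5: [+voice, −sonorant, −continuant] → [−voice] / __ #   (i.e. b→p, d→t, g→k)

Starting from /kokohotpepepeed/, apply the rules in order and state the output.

Rule 1 (intervocalic h-deletion): /h/ occurs between vowels /o/ and /o/, so it deletes. /kokohotpepepeed/ → kokootpepepeed.
Rule 2 (high vowel syncope): no segment meets the environment; /kokootpepepeed/ is unchanged.
Rule 3 (intervocalic spirantization): /k/ is a stop between vowels /o/ and /o/, so it spirantizes to the fricative [x]. /p/ is a stop between vowels /e/ and /e/, so it spirantizes to the fricative [f]. /p/ is a stop between vowels /e/ and /e/, so it spirantizes to the fricative [f]. /kokootpepepeed/ → koxootpefefeed.
Rule 4 (stop-cluster i-epenthesis): /t/ and /p/ form a stop–stop cluster, so [i] is inserted between them. /koxootpefefeed/ → koxootipefefeed.
Rule 5 (final devoicing): /d/ is a voiced stop in word-final position, so it devoices to [t]. /koxootipefefeed/ → koxootipefefeet.

koxootipefefeet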